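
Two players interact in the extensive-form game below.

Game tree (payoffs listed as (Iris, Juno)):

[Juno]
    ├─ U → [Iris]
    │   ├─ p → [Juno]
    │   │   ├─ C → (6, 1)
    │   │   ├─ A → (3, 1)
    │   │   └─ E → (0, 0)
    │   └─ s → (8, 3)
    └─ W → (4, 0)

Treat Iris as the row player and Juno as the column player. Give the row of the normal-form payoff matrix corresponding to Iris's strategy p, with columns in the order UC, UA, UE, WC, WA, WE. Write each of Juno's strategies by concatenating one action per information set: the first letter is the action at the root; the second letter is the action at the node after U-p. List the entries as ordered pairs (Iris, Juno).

vs UC: Juno plays U → Iris plays p at [U] → Juno plays C at [U-p] → (6, 1)
vs UA: Juno plays U → Iris plays p at [U] → Juno plays A at [U-p] → (3, 1)
vs UE: Juno plays U → Iris plays p at [U] → Juno plays E at [U-p] → (0, 0)
vs WC: Juno plays W → (4, 0)
vs WA: Juno plays W → (4, 0)
vs WE: Juno plays W → (4, 0)

(6,1) (3,1) (0,0) (4,0) (4,0) (4,0)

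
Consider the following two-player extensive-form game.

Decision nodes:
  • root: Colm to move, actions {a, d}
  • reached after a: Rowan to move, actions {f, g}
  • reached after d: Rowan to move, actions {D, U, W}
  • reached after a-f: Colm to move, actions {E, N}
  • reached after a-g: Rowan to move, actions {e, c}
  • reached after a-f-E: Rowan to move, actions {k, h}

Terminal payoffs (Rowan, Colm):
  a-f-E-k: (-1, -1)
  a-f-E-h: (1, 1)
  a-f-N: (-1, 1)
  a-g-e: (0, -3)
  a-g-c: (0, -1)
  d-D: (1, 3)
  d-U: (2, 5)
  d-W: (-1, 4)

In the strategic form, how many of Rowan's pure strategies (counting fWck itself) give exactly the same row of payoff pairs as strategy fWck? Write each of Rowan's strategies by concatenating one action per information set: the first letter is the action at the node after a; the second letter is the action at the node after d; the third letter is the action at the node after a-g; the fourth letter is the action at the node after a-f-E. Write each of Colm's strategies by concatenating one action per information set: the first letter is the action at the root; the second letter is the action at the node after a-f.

Row for fWck (columns aE, aN, dE, dN): (-1,-1) (-1,1) (-1,4) (-1,4).
Under fWck, Rowan's choice at the node after a-g can never be reached regardless of what Colm does, so varying those choices leaves every outcome unchanged.
Holding the reachable choices fixed and varying the unreachable one freely already gives 2 equivalent strategies.
No other strategy reproduces this row, so those 2 are the full class: fWek, fWck.

2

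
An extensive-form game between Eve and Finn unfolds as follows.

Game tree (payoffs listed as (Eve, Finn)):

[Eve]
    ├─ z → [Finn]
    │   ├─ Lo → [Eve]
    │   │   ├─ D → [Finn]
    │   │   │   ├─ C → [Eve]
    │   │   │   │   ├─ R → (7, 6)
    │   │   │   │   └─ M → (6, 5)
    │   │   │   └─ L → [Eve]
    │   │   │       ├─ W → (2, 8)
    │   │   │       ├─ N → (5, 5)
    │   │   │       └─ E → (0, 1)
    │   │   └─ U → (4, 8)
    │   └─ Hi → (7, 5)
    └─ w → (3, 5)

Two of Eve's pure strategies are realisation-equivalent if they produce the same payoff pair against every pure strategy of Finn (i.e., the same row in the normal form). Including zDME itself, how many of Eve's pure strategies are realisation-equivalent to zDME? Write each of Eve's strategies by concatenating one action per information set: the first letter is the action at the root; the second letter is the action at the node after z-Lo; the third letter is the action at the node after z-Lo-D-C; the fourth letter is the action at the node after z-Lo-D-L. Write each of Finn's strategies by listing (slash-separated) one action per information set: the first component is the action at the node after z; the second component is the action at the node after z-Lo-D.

Row for zDME (columns Lo/C, Lo/L, Hi/C, Hi/L): (6,5) (0,1) (7,5) (7,5).
Every one of Eve's information sets is on the play path for some reply by Finn when Eve follows zDME.
Changing the action at any of them therefore changes at least one column, so only zDME itself gives this row.

1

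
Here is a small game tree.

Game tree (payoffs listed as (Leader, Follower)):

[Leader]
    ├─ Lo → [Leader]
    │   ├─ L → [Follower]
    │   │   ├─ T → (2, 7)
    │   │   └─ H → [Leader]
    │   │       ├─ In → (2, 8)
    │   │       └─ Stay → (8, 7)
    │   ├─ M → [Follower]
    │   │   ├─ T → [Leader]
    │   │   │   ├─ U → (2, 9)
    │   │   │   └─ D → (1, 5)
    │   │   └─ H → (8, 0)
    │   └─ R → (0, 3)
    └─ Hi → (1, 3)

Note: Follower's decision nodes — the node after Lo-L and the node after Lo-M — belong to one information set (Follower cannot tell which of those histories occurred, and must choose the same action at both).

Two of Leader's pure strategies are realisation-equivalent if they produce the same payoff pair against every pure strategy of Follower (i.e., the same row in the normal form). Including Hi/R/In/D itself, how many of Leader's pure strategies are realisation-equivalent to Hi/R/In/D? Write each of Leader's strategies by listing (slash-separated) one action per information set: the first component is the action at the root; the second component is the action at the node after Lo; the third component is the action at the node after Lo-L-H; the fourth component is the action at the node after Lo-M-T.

Row for Hi/R/In/D (columns T, H): (1,3) (1,3).
Under Hi/R/In/D, Leader's choice at the node after Lo and at the node after Lo-L-H and at the node after Lo-M-T can never be reached regardless of what Follower does, so varying those choices leaves every outcome unchanged.
Holding the reachable choices fixed and varying the unreachable ones freely already gives 3 × 2 × 2 = 12 equivalent strategies.
No other strategy reproduces this row, so those 12 are the full class: Hi/L/In/U, Hi/L/In/D, Hi/L/Stay/U, Hi/L/Stay/D, Hi/M/In/U, Hi/M/In/D, Hi/M/Stay/U, Hi/M/Stay/D, Hi/R/In/U, Hi/R/In/D, Hi/R/Stay/U, Hi/R/Stay/D.

12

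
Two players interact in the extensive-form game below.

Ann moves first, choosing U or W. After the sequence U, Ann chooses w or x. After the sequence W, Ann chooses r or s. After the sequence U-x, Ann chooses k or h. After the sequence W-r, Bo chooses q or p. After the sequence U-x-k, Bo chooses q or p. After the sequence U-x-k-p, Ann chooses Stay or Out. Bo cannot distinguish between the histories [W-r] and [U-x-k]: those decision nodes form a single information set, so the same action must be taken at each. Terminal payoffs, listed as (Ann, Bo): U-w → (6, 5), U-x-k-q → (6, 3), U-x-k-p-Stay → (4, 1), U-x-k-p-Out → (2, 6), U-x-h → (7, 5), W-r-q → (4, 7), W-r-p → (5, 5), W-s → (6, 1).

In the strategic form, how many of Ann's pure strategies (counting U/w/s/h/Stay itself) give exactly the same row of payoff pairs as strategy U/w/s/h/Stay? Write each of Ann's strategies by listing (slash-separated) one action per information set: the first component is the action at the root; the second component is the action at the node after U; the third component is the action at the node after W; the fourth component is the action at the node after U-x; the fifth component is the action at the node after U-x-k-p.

8

Row for U/w/s/h/Stay (columns q, p): (6,5) (6,5).
Under U/w/s/h/Stay, Ann's choice at the node after W and at the node after U-x and at the node after U-x-k-p can never be reached regardless of what Bo does, so varying those choices leaves every outcome unchanged.
Holding the reachable choices fixed and varying the unreachable ones freely already gives 2 × 2 × 2 = 8 equivalent strategies.
No other strategy reproduces this row, so those 8 are the full class: U/w/r/k/Stay, U/w/r/k/Out, U/w/r/h/Stay, U/w/r/h/Out, U/w/s/k/Stay, U/w/s/k/Out, U/w/s/h/Stay, U/w/s/h/Out.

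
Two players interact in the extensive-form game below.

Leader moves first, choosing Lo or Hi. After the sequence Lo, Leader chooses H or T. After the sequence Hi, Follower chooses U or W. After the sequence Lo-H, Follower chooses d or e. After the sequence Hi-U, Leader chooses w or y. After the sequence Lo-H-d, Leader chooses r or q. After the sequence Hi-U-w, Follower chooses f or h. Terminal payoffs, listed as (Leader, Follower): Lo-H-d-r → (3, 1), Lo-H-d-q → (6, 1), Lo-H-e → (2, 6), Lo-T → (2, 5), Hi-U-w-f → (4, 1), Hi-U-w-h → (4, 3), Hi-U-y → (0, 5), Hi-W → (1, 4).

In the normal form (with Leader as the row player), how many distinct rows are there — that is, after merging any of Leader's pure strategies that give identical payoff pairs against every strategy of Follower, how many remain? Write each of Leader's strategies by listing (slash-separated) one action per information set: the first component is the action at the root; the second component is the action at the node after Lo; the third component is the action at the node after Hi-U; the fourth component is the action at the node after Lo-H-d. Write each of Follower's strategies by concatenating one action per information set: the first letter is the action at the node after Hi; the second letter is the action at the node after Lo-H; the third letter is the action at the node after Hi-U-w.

Leader has 16 pure strategies: Lo/H/w/r, Lo/H/w/q, Lo/H/y/r, Lo/H/y/q, Lo/T/w/r, Lo/T/w/q, Lo/T/y/r, Lo/T/y/q, Hi/H/w/r, Hi/H/w/q, Hi/H/y/r, Hi/H/y/q, Hi/T/w/r, Hi/T/w/q, Hi/T/y/r, Hi/T/y/q. Columns: Udf, Udh, Uef, Ueh, Wdf, Wdh, Wef, Weh.
{Lo/H/w/r, Lo/H/y/r} → row (3,1) (3,1) (2,6) (2,6) (3,1) (3,1) (2,6) (2,6)
{Lo/H/w/q, Lo/H/y/q} → row (6,1) (6,1) (2,6) (2,6) (6,1) (6,1) (2,6) (2,6)
{Lo/T/w/r, Lo/T/w/q, Lo/T/y/r, Lo/T/y/q} → row (2,5) (2,5) (2,5) (2,5) (2,5) (2,5) (2,5) (2,5)
{Hi/H/w/r, Hi/H/w/q, Hi/T/w/r, Hi/T/w/q} → row (4,1) (4,3) (4,1) (4,3) (1,4) (1,4) (1,4) (1,4)
{Hi/H/y/r, Hi/H/y/q, Hi/T/y/r, Hi/T/y/q} → row (0,5) (0,5) (0,5) (0,5) (1,4) (1,4) (1,4) (1,4)
That's 5 distinct rows out of 16 strategies.

5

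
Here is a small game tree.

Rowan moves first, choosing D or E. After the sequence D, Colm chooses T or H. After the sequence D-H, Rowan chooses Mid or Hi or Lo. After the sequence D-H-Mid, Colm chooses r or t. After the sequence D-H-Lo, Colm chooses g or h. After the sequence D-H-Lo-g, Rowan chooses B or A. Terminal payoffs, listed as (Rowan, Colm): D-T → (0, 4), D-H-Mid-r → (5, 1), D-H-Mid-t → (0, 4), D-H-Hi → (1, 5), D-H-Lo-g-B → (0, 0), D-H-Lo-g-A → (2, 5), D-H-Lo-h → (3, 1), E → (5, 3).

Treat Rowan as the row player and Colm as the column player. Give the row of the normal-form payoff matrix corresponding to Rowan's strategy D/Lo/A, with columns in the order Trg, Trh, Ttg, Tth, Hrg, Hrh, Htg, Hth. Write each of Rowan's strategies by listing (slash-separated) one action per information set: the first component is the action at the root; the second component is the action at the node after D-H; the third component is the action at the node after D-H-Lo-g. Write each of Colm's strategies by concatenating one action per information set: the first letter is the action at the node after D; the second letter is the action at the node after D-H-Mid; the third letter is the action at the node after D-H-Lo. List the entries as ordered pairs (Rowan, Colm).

(0,4) (0,4) (0,4) (0,4) (2,5) (3,1) (2,5) (3,1)

vs Trg: Rowan plays D → Colm plays T at [D] → (0, 4)
vs Trh: Rowan plays D → Colm plays T at [D] → (0, 4)
vs Ttg: Rowan plays D → Colm plays T at [D] → (0, 4)
vs Tth: Rowan plays D → Colm plays T at [D] → (0, 4)
vs Hrg: Rowan plays D → Colm plays H at [D] → Rowan plays Lo at [D-H] → Colm plays g at [D-H-Lo] → Rowan plays A at [D-H-Lo-g] → (2, 5)
vs Hrh: Rowan plays D → Colm plays H at [D] → Rowan plays Lo at [D-H] → Colm plays h at [D-H-Lo] → (3, 1)
vs Htg: Rowan plays D → Colm plays H at [D] → Rowan plays Lo at [D-H] → Colm plays g at [D-H-Lo] → Rowan plays A at [D-H-Lo-g] → (2, 5)
vs Hth: Rowan plays D → Colm plays H at [D] → Rowan plays Lo at [D-H] → Colm plays h at [D-H-Lo] → (3, 1)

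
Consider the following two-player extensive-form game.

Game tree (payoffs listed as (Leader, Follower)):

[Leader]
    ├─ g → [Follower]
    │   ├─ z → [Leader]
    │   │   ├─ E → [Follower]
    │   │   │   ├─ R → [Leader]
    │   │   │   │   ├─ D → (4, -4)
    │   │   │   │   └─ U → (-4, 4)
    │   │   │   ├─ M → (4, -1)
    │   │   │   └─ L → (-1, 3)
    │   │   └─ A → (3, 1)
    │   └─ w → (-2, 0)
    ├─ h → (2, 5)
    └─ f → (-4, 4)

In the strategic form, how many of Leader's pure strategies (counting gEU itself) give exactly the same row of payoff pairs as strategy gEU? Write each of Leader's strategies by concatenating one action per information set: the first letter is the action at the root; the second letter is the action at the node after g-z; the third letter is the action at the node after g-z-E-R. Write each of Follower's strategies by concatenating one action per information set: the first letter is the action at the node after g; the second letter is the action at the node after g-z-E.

Row for gEU (columns zR, zM, zL, wR, wM, wL): (-4,4) (4,-1) (-1,3) (-2,0) (-2,0) (-2,0).
Every one of Leader's information sets is on the play path for some reply by Follower when Leader follows gEU.
Changing the action at any of them therefore changes at least one column, so only gEU itself gives this row.

1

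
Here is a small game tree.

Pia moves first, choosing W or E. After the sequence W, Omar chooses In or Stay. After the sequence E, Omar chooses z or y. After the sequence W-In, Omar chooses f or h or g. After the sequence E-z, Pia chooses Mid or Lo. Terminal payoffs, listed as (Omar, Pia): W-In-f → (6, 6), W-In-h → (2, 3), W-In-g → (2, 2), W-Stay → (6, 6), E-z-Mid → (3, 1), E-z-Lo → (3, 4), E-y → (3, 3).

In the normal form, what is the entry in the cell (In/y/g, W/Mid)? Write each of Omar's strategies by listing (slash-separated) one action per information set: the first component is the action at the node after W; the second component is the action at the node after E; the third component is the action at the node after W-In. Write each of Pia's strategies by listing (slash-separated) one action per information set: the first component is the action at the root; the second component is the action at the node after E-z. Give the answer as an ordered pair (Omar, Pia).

(2, 2)

Trace the play path from the root:
  Pia plays W
  Omar plays In at [W]
  Omar plays g at [W-In]
→ terminal payoff (2, 2).
(Omar's choice at the node after E is never reached on this path, so it doesn't affect the outcome.)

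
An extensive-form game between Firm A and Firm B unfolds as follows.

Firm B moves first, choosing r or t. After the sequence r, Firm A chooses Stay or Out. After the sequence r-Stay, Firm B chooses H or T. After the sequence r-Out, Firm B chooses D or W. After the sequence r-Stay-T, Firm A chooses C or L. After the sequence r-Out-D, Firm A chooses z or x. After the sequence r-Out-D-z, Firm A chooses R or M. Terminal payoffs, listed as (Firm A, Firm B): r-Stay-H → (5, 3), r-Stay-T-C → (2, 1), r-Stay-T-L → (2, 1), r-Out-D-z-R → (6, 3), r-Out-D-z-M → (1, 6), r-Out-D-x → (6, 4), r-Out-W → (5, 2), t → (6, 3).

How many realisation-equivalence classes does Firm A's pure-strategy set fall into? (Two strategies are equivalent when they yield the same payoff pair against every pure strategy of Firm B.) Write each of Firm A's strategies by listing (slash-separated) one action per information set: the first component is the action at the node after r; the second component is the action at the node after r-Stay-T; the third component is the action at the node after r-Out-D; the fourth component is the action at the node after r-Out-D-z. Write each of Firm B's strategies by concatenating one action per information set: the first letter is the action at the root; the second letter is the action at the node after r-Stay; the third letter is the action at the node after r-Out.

Firm A has 16 pure strategies: Stay/C/z/R, Stay/C/z/M, Stay/C/x/R, Stay/C/x/M, Stay/L/z/R, Stay/L/z/M, Stay/L/x/R, Stay/L/x/M, Out/C/z/R, Out/C/z/M, Out/C/x/R, Out/C/x/M, Out/L/z/R, Out/L/z/M, Out/L/x/R, Out/L/x/M. Columns: rHD, rHW, rTD, rTW, tHD, tHW, tTD, tTW.
{Stay/C/z/R, Stay/C/z/M, Stay/C/x/R, Stay/C/x/M, Stay/L/z/R, Stay/L/z/M, Stay/L/x/R, Stay/L/x/M} → row (5,3) (5,3) (2,1) (2,1) (6,3) (6,3) (6,3) (6,3)
{Out/C/z/R, Out/L/z/R} → row (6,3) (5,2) (6,3) (5,2) (6,3) (6,3) (6,3) (6,3)
{Out/C/z/M, Out/L/z/M} → row (1,6) (5,2) (1,6) (5,2) (6,3) (6,3) (6,3) (6,3)
{Out/C/x/R, Out/C/x/M, Out/L/x/R, Out/L/x/M} → row (6,4) (5,2) (6,4) (5,2) (6,3) (6,3) (6,3) (6,3)
That's 4 distinct rows out of 16 strategies.

4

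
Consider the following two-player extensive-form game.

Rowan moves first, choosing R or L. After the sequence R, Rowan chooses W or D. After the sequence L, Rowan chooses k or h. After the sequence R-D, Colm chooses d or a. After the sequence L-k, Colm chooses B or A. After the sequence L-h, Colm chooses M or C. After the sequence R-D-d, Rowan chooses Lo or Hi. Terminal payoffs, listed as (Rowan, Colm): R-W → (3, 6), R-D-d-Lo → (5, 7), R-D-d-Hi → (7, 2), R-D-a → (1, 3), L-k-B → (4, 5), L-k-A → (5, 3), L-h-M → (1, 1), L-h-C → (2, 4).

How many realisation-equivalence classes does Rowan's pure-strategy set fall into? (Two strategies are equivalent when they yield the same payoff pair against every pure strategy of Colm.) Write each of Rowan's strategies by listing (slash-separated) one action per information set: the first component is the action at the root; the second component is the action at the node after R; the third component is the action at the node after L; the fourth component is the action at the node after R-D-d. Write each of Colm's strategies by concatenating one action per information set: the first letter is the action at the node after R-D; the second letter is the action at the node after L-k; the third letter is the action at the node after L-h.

5

Rowan has 16 pure strategies: R/W/k/Lo, R/W/k/Hi, R/W/h/Lo, R/W/h/Hi, R/D/k/Lo, R/D/k/Hi, R/D/h/Lo, R/D/h/Hi, L/W/k/Lo, L/W/k/Hi, L/W/h/Lo, L/W/h/Hi, L/D/k/Lo, L/D/k/Hi, L/D/h/Lo, L/D/h/Hi. Columns: dBM, dBC, dAM, dAC, aBM, aBC, aAM, aAC.
{R/W/k/Lo, R/W/k/Hi, R/W/h/Lo, R/W/h/Hi} → row (3,6) (3,6) (3,6) (3,6) (3,6) (3,6) (3,6) (3,6)
{R/D/k/Lo, R/D/h/Lo} → row (5,7) (5,7) (5,7) (5,7) (1,3) (1,3) (1,3) (1,3)
{R/D/k/Hi, R/D/h/Hi} → row (7,2) (7,2) (7,2) (7,2) (1,3) (1,3) (1,3) (1,3)
{L/W/k/Lo, L/W/k/Hi, L/D/k/Lo, L/D/k/Hi} → row (4,5) (4,5) (5,3) (5,3) (4,5) (4,5) (5,3) (5,3)
{L/W/h/Lo, L/W/h/Hi, L/D/h/Lo, L/D/h/Hi} → row (1,1) (2,4) (1,1) (2,4) (1,1) (2,4) (1,1) (2,4)
That's 5 distinct rows out of 16 strategies.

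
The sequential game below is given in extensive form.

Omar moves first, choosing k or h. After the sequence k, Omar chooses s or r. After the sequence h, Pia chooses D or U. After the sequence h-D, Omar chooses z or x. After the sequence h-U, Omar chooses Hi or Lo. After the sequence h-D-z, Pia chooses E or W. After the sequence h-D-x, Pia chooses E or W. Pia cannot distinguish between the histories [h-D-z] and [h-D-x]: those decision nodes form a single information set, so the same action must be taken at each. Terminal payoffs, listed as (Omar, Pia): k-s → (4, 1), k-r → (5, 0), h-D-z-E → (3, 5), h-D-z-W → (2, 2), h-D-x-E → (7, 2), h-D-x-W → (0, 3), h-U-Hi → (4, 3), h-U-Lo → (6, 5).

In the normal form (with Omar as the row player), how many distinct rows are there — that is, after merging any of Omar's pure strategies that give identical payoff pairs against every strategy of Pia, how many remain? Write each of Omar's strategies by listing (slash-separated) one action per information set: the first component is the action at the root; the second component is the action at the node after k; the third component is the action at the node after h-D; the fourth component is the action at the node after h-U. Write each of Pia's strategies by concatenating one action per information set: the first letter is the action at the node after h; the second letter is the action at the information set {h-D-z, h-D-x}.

Omar has 16 pure strategies: k/s/z/Hi, k/s/z/Lo, k/s/x/Hi, k/s/x/Lo, k/r/z/Hi, k/r/z/Lo, k/r/x/Hi, k/r/x/Lo, h/s/z/Hi, h/s/z/Lo, h/s/x/Hi, h/s/x/Lo, h/r/z/Hi, h/r/z/Lo, h/r/x/Hi, h/r/x/Lo. Columns: DE, DW, UE, UW.
{k/s/z/Hi, k/s/z/Lo, k/s/x/Hi, k/s/x/Lo} → row (4,1) (4,1) (4,1) (4,1)
{k/r/z/Hi, k/r/z/Lo, k/r/x/Hi, k/r/x/Lo} → row (5,0) (5,0) (5,0) (5,0)
{h/s/z/Hi, h/r/z/Hi} → row (3,5) (2,2) (4,3) (4,3)
{h/s/z/Lo, h/r/z/Lo} → row (3,5) (2,2) (6,5) (6,5)
{h/s/x/Hi, h/r/x/Hi} → row (7,2) (0,3) (4,3) (4,3)
{h/s/x/Lo, h/r/x/Lo} → row (7,2) (0,3) (6,5) (6,5)
That's 6 distinct rows out of 16 strategies.

6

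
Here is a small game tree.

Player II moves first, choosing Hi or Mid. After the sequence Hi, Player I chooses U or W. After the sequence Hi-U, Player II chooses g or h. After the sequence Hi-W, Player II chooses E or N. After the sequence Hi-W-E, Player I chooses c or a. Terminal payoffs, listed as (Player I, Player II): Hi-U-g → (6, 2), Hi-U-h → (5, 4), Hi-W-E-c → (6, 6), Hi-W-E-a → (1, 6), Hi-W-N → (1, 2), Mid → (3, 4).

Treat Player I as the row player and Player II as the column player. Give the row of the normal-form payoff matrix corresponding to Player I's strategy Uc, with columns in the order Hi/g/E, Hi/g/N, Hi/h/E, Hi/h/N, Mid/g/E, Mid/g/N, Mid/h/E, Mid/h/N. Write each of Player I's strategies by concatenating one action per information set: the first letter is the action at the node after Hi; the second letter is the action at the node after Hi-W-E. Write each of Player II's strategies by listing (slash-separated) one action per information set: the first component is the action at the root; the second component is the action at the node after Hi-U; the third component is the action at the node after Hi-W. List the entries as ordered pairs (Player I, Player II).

vs Hi/g/E: Player II plays Hi → Player I plays U at [Hi] → Player II plays g at [Hi-U] → (6, 2)
vs Hi/g/N: Player II plays Hi → Player I plays U at [Hi] → Player II plays g at [Hi-U] → (6, 2)
vs Hi/h/E: Player II plays Hi → Player I plays U at [Hi] → Player II plays h at [Hi-U] → (5, 4)
vs Hi/h/N: Player II plays Hi → Player I plays U at [Hi] → Player II plays h at [Hi-U] → (5, 4)
vs Mid/g/E: Player II plays Mid → (3, 4)
vs Mid/g/N: Player II plays Mid → (3, 4)
vs Mid/h/E: Player II plays Mid → (3, 4)
vs Mid/h/N: Player II plays Mid → (3, 4)

(6,2) (6,2) (5,4) (5,4) (3,4) (3,4) (3,4) (3,4)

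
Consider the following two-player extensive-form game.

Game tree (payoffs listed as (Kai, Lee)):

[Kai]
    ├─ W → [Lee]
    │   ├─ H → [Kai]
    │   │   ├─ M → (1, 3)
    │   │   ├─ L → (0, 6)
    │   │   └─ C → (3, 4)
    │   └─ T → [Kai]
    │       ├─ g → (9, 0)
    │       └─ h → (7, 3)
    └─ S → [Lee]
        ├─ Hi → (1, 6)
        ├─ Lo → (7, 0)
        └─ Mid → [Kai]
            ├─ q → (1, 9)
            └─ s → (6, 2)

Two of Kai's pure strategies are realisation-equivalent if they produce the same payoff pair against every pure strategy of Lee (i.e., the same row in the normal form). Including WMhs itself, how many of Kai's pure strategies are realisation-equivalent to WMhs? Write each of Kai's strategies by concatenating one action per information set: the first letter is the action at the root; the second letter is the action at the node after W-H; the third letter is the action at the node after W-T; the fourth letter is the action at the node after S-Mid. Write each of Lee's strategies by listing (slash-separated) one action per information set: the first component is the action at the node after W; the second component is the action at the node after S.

Row for WMhs (columns H/Hi, H/Lo, H/Mid, T/Hi, T/Lo, T/Mid): (1,3) (1,3) (1,3) (7,3) (7,3) (7,3).
Under WMhs, Kai's choice at the node after S-Mid can never be reached regardless of what Lee does, so varying those choices leaves every outcome unchanged.
Holding the reachable choices fixed and varying the unreachable one freely already gives 2 equivalent strategies.
No other strategy reproduces this row, so those 2 are the full class: WMhq, WMhs.

2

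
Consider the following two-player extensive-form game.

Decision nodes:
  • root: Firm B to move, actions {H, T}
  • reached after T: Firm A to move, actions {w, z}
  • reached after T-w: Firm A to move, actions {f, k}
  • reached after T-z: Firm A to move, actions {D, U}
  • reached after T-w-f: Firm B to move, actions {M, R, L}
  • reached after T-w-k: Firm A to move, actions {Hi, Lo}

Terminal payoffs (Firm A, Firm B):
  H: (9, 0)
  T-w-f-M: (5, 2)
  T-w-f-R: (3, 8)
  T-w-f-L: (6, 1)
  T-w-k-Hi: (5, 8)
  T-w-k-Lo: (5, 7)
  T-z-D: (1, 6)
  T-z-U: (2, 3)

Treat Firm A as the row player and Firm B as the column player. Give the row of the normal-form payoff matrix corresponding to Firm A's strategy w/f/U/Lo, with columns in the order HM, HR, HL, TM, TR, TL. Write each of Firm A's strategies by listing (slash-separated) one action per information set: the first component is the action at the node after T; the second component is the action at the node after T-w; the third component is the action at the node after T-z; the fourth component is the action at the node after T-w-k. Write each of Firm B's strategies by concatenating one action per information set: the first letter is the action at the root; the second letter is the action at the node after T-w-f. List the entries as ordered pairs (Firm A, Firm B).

vs HM: Firm B plays H → (9, 0)
vs HR: Firm B plays H → (9, 0)
vs HL: Firm B plays H → (9, 0)
vs TM: Firm B plays T → Firm A plays w at [T] → Firm A plays f at [T-w] → Firm B plays M at [T-w-f] → (5, 2)
vs TR: Firm B plays T → Firm A plays w at [T] → Firm A plays f at [T-w] → Firm B plays R at [T-w-f] → (3, 8)
vs TL: Firm B plays T → Firm A plays w at [T] → Firm A plays f at [T-w] → Firm B plays L at [T-w-f] → (6, 1)

(9,0) (9,0) (9,0) (5,2) (3,8) (6,1)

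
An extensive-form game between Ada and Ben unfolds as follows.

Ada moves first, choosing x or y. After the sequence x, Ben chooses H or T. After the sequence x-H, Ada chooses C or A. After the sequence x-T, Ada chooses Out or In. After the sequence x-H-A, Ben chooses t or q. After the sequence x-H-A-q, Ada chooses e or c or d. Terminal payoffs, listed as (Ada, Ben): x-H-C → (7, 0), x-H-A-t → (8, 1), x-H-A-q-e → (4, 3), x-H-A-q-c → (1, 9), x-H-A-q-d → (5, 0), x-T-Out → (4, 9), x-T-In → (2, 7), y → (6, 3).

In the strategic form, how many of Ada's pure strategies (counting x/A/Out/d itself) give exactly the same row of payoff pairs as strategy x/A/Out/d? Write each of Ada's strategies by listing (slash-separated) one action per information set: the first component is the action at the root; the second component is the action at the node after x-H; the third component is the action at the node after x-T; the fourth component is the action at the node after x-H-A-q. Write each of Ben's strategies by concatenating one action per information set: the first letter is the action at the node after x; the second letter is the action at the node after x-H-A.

1

Row for x/A/Out/d (columns Ht, Hq, Tt, Tq): (8,1) (5,0) (4,9) (4,9).
Every one of Ada's information sets is on the play path for some reply by Ben when Ada follows x/A/Out/d.
Changing the action at any of them therefore changes at least one column, so only x/A/Out/d itself gives this row.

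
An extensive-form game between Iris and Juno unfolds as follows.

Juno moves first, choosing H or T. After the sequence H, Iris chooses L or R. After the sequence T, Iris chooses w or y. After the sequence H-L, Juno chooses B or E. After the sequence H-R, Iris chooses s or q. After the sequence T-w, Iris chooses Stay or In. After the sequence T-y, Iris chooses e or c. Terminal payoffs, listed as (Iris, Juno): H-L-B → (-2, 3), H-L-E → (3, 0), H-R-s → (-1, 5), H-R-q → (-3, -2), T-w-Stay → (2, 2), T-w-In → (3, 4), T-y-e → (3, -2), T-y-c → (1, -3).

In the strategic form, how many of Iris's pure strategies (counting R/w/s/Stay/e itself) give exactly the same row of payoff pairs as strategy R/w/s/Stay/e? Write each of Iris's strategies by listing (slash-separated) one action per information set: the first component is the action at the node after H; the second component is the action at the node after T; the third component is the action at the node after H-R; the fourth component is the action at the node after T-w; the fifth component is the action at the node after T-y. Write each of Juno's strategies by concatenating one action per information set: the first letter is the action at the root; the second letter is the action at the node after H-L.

2

Row for R/w/s/Stay/e (columns HB, HE, TB, TE): (-1,5) (-1,5) (2,2) (2,2).
Under R/w/s/Stay/e, Iris's choice at the node after T-y can never be reached regardless of what Juno does, so varying those choices leaves every outcome unchanged.
Holding the reachable choices fixed and varying the unreachable one freely already gives 2 equivalent strategies.
No other strategy reproduces this row, so those 2 are the full class: R/w/s/Stay/e, R/w/s/Stay/c.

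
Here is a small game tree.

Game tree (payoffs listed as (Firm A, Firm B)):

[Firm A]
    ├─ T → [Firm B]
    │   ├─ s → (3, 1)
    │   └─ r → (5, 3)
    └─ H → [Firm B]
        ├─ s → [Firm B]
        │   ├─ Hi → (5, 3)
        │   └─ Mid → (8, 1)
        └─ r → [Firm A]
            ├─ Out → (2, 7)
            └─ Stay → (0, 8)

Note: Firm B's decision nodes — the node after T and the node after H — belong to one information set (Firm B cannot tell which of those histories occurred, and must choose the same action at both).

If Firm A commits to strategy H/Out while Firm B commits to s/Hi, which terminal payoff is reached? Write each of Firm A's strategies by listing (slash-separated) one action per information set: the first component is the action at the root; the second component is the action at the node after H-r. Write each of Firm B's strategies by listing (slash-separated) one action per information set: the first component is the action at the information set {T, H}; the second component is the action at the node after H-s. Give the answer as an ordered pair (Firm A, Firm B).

Trace the play path from the root:
  Firm A plays H
  Firm B plays s at [H]
  Firm B plays Hi at [H-s]
→ terminal payoff (5, 3).
(Firm A's choice at the node after H-r is never reached on this path, so it doesn't affect the outcome.)

(5, 3)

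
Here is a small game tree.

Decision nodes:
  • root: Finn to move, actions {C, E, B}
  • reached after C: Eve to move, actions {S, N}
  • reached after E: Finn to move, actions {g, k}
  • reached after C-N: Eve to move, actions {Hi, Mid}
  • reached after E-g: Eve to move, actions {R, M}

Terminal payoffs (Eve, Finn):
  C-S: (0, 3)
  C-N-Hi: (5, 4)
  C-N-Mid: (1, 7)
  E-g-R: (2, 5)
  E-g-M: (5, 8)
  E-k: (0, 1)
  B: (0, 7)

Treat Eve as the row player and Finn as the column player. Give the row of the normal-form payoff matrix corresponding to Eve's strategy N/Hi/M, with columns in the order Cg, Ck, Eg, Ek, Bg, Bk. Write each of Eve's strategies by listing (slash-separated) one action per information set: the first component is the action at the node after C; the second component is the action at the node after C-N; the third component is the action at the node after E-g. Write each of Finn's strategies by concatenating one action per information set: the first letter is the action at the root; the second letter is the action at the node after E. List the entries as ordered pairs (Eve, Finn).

(5,4) (5,4) (5,8) (0,1) (0,7) (0,7)

vs Cg: Finn plays C → Eve plays N at [C] → Eve plays Hi at [C-N] → (5, 4)
vs Ck: Finn plays C → Eve plays N at [C] → Eve plays Hi at [C-N] → (5, 4)
vs Eg: Finn plays E → Finn plays g at [E] → Eve plays M at [E-g] → (5, 8)
vs Ek: Finn plays E → Finn plays k at [E] → (0, 1)
vs Bg: Finn plays B → (0, 7)
vs Bk: Finn plays B → (0, 7)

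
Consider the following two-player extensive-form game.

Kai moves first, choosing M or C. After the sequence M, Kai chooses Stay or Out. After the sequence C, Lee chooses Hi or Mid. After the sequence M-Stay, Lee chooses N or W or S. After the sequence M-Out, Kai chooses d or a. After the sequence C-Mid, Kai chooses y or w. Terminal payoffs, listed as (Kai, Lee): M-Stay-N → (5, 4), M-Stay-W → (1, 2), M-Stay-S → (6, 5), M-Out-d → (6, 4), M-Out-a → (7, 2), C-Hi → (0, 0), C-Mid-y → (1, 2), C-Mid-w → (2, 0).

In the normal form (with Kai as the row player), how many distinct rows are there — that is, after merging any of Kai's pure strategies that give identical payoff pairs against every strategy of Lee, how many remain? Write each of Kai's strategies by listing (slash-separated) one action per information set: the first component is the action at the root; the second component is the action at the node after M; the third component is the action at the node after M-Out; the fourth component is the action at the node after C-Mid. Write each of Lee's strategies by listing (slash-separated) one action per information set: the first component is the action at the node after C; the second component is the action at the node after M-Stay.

Kai has 16 pure strategies: M/Stay/d/y, M/Stay/d/w, M/Stay/a/y, M/Stay/a/w, M/Out/d/y, M/Out/d/w, M/Out/a/y, M/Out/a/w, C/Stay/d/y, C/Stay/d/w, C/Stay/a/y, C/Stay/a/w, C/Out/d/y, C/Out/d/w, C/Out/a/y, C/Out/a/w. Columns: Hi/N, Hi/W, Hi/S, Mid/N, Mid/W, Mid/S.
{M/Stay/d/y, M/Stay/d/w, M/Stay/a/y, M/Stay/a/w} → row (5,4) (1,2) (6,5) (5,4) (1,2) (6,5)
{M/Out/d/y, M/Out/d/w} → row (6,4) (6,4) (6,4) (6,4) (6,4) (6,4)
{M/Out/a/y, M/Out/a/w} → row (7,2) (7,2) (7,2) (7,2) (7,2) (7,2)
{C/Stay/d/y, C/Stay/a/y, C/Out/d/y, C/Out/a/y} → row (0,0) (0,0) (0,0) (1,2) (1,2) (1,2)
{C/Stay/d/w, C/Stay/a/w, C/Out/d/w, C/Out/a/w} → row (0,0) (0,0) (0,0) (2,0) (2,0) (2,0)
That's 5 distinct rows out of 16 strategies.

5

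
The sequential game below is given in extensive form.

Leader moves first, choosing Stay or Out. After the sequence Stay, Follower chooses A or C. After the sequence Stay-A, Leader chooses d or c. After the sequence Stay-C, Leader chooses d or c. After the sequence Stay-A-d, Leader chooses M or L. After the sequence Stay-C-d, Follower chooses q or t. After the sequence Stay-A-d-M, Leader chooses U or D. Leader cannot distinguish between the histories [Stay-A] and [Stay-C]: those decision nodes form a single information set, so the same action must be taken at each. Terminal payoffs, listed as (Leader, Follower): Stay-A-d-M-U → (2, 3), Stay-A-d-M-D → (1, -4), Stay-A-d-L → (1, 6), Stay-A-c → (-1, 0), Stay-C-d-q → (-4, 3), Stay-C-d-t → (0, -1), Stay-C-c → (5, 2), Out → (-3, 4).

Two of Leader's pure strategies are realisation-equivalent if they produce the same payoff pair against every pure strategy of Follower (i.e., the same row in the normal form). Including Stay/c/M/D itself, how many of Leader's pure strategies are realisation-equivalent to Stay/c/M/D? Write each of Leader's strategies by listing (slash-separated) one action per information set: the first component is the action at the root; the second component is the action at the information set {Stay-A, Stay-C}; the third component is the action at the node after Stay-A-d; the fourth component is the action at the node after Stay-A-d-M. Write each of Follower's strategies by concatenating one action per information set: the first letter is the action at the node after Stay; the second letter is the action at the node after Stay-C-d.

Row for Stay/c/M/D (columns Aq, At, Cq, Ct): (-1,0) (-1,0) (5,2) (5,2).
Under Stay/c/M/D, Leader's choice at the node after Stay-A-d and at the node after Stay-A-d-M can never be reached regardless of what Follower does, so varying those choices leaves every outcome unchanged.
Holding the reachable choices fixed and varying the unreachable ones freely already gives 2 × 2 = 4 equivalent strategies.
No other strategy reproduces this row, so those 4 are the full class: Stay/c/M/U, Stay/c/M/D, Stay/c/L/U, Stay/c/L/D.

4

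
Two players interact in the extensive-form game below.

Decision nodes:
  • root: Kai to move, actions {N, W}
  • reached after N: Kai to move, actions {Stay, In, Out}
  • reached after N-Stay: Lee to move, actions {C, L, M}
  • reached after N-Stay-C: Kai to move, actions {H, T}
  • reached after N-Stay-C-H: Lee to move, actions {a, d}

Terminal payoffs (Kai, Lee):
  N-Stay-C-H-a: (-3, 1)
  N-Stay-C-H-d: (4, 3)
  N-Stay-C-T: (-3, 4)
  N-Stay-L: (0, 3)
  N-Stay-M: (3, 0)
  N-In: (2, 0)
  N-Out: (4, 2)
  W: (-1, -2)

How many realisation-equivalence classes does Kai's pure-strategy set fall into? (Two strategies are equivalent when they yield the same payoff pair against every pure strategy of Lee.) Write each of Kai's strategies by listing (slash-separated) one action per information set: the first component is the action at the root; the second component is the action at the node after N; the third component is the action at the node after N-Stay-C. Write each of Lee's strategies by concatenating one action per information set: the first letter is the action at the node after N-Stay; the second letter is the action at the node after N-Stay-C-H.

5

Kai has 12 pure strategies: N/Stay/H, N/Stay/T, N/In/H, N/In/T, N/Out/H, N/Out/T, W/Stay/H, W/Stay/T, W/In/H, W/In/T, W/Out/H, W/Out/T. Columns: Ca, Cd, La, Ld, Ma, Md.
{N/Stay/H} → row (-3,1) (4,3) (0,3) (0,3) (3,0) (3,0)
{N/Stay/T} → row (-3,4) (-3,4) (0,3) (0,3) (3,0) (3,0)
{N/In/H, N/In/T} → row (2,0) (2,0) (2,0) (2,0) (2,0) (2,0)
{N/Out/H, N/Out/T} → row (4,2) (4,2) (4,2) (4,2) (4,2) (4,2)
{W/Stay/H, W/Stay/T, W/In/H, W/In/T, W/Out/H, W/Out/T} → row (-1,-2) (-1,-2) (-1,-2) (-1,-2) (-1,-2) (-1,-2)
That's 5 distinct rows out of 12 strategies.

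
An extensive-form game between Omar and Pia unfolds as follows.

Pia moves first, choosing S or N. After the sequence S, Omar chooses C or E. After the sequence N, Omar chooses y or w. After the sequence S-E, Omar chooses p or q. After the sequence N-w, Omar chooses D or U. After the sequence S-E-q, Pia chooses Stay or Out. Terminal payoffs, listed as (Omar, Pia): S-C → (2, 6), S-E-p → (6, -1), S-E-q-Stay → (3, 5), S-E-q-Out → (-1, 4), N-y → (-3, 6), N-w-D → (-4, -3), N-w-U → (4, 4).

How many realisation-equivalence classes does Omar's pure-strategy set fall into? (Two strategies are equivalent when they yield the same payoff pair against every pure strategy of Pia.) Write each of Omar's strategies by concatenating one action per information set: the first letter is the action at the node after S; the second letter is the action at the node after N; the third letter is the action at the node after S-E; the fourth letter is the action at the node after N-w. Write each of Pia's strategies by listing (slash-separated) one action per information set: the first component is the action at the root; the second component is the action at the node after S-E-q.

Omar has 16 pure strategies: CypD, CypU, CyqD, CyqU, CwpD, CwpU, CwqD, CwqU, EypD, EypU, EyqD, EyqU, EwpD, EwpU, EwqD, EwqU. Columns: S/Stay, S/Out, N/Stay, N/Out.
{CypD, CypU, CyqD, CyqU} → row (2,6) (2,6) (-3,6) (-3,6)
{CwpD, CwqD} → row (2,6) (2,6) (-4,-3) (-4,-3)
{CwpU, CwqU} → row (2,6) (2,6) (4,4) (4,4)
{EypD, EypU} → row (6,-1) (6,-1) (-3,6) (-3,6)
{EyqD, EyqU} → row (3,5) (-1,4) (-3,6) (-3,6)
{EwpD} → row (6,-1) (6,-1) (-4,-3) (-4,-3)
{EwpU} → row (6,-1) (6,-1) (4,4) (4,4)
{EwqD} → row (3,5) (-1,4) (-4,-3) (-4,-3)
{EwqU} → row (3,5) (-1,4) (4,4) (4,4)
That's 9 distinct rows out of 16 strategies.

9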